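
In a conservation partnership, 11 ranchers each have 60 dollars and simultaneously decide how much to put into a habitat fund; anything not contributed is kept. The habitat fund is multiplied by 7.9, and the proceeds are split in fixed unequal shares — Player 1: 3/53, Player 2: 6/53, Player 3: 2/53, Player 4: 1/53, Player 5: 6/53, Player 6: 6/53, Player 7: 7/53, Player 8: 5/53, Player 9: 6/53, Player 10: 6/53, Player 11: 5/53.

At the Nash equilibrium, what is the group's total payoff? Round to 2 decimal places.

Each unit j contributes comes back to j as 7.9 × (j's share), so j prefers to contribute only if that share exceeds 1/7.9 = 0.1266; otherwise keeping the unit dominates.
Only Player 7 (7/53) clears that bar, contributing 60; the remaining 10 contribute 0. Total contributed: 60.
The habitat fund pays out 7.9 × 60 = 474.00 in total (split across the unequal shares, but the aggregate is all that matters for the group sum).
The 10 free-riders keep 60 each, adding 600. Group total = 600 + 474.00 = 1074.00.

1074.00 dollars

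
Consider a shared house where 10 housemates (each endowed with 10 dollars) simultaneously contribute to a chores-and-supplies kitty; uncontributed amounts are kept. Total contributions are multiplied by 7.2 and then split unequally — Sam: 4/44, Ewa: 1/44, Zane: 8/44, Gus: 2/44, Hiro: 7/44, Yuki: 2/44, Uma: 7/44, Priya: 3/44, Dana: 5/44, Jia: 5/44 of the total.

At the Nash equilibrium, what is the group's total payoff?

286.00 dollars

A player with share s gets back 7.2·s per unit contributed, so full contribution is dominant for anyone with s > 1/7.2 = 0.1389 and zero contribution is dominant for anyone below.
The shares above 0.1389 belong to Zane, Hiro and Uma, contributing 10 each; the remaining 7 contribute 0. Total contributed: 30.
The chores-and-supplies kitty pays out 7.2 × 30 = 216.00 in total (split across the unequal shares, but the aggregate is all that matters for the group sum).
The 7 free-riders keep 10 each, adding 70. Group total = 70 + 216.00 = 286.00.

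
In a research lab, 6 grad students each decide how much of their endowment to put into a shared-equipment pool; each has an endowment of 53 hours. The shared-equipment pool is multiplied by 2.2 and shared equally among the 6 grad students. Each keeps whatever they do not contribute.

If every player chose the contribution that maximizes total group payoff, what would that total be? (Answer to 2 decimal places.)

Each contributed unit returns 2.200 to the group as a whole (0.3667 to each of 6 players), which exceeds 1, so the social optimum is full contribution: group total = 2.200 × 318 = 699.60.

699.60 hours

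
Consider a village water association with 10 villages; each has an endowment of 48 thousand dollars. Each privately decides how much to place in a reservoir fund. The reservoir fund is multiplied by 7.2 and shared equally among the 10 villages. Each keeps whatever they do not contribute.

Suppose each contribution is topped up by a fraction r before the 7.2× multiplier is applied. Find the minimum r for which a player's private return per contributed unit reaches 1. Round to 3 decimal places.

With matching at rate r, one contributed unit becomes (1 + r) in the reservoir fund and returns 7.2 × (1 + r) / 10 to the contributor.
Setting this equal to 1: 1 + r = 10/7.2 = 1.3889.
So the minimum matching rate is r = 1.3889 − 1 = 0.389.

0.389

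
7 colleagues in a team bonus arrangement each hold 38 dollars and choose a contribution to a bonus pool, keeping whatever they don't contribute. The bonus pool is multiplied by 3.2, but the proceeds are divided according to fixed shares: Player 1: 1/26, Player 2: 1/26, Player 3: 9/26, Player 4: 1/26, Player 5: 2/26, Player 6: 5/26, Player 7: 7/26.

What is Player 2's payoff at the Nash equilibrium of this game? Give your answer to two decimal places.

Player j's private return per contributed unit is 3.2 × (j's share). Contributing is weakly dominant for j when that share is at least 1/3.2 = 0.3125, and contributing 0 is dominant otherwise.
Player 3 alone (share 9/26) is above the threshold, contributing 38; the remaining 6 contribute 0. Total contributed: 38.
Player 2 keeps 38 and receives 3.2 × 38 × 1/26 = 4.68 from the bonus pool, for a payoff of 42.68.

42.68 dollars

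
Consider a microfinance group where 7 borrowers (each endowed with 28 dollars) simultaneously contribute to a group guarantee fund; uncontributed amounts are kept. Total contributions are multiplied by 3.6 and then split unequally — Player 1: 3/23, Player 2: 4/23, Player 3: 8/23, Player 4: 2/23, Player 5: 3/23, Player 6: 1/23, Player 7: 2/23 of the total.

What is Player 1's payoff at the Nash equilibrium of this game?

41.15 dollars

A player with share s gets back 3.6·s per unit contributed, so full contribution is dominant for anyone with s > 1/3.6 = 0.2778 and zero contribution is dominant for anyone below.
Player 3 alone (share 8/23) is above the threshold, contributing 28; the remaining 6 contribute 0. Total contributed: 28.
Player 1 keeps 28 and receives 3.6 × 28 × 3/23 = 13.15 from the group guarantee fund, for a payoff of 41.15.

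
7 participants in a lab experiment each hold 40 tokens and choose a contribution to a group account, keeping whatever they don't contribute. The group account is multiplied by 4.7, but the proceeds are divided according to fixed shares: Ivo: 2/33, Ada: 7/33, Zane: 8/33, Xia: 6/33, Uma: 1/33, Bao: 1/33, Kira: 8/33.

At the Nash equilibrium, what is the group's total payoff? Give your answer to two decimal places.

Each unit j contributes comes back to j as 4.7 × (j's share), so j prefers to contribute only if that share exceeds 1/4.7 = 0.2128; otherwise keeping the unit dominates.
Zane and Kira are above the threshold, contributing 40 each; the remaining 5 contribute 0. Total contributed: 80.
The group account pays out 4.7 × 80 = 376.00 in total (split across the unequal shares, but the aggregate is all that matters for the group sum).
The 5 free-riders keep 40 each, adding 200. Group total = 200 + 376.00 = 576.00.

576.00 tokens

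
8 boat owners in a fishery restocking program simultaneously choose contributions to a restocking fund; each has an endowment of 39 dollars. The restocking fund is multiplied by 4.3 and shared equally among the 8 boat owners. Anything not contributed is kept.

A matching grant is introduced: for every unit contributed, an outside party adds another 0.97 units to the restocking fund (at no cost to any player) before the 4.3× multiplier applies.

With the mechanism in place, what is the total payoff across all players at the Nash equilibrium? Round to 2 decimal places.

Under the mechanism each unit contributed yields 4.3 × 1.97 / 8 = 1.0589 back to its contributor per unit of net cost, which exceeds 1, making full contribution the dominant choice for everyone.
So the Nash equilibrium is full contribution by all 8; the group earns 4.3 × 1.97 × 312 = 2642.95.

2642.95 dollars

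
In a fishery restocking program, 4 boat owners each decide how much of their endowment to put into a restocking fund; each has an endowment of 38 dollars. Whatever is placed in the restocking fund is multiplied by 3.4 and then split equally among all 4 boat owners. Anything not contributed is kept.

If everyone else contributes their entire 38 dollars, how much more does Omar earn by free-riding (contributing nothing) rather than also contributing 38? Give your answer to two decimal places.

Switching from a contribution of 38 to 0 lets Omar keep an extra 38 dollars, but lowers the restocking fund by 38, which costs Omar their own share of that drop: 3.4/4 × 38 = 32.30.
Net gain = 38 − 32.30 = 5.70. The private return per contributed unit (0.8500) is below 1, so free-riding is indeed the best response regardless of what the others do.

5.70 dollars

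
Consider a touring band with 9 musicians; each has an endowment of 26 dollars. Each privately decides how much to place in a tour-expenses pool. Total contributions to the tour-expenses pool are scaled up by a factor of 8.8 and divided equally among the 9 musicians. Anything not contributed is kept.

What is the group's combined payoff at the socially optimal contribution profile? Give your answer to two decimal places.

2059.20 dollars

Each contributed unit returns 8.800 to the group as a whole (0.9778 to each of 9 players), which exceeds 1, so the social optimum is full contribution: group total = 8.800 × 234 = 2059.20.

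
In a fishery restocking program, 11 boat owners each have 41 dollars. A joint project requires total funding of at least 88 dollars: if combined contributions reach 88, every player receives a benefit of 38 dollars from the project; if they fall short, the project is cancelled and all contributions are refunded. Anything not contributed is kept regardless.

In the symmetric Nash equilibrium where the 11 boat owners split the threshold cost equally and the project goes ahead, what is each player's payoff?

71 dollars

Equal share of the threshold: 88/11 = 8.
At this profile no one gains by cutting their contribution: any cut drops the total below 88, the project is cancelled, contributions are refunded, and the deviator ends with 41, which is less than 41 − 8 + 38 = 71. Contributing more than 8 just wastes the excess. So contributing exactly 8 is a best response.
Each player's payoff: 41 − 8 + 38 = 71.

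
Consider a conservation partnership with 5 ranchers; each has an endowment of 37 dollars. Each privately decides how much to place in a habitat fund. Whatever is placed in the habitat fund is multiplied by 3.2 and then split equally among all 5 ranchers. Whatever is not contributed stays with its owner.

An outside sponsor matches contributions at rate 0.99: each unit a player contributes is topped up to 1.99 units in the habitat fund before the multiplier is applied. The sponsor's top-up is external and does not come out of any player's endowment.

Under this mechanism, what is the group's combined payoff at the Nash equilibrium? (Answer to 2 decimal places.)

1178.08 dollars

Under the mechanism each unit contributed yields 3.2 × 1.99 / 5 = 1.2736 back to its contributor per unit of net cost, which exceeds 1, making full contribution the dominant choice for everyone.
At the Nash equilibrium everyone contributes 37. Group total payoff = 3.2 × 1.99 × 185 = 1178.08.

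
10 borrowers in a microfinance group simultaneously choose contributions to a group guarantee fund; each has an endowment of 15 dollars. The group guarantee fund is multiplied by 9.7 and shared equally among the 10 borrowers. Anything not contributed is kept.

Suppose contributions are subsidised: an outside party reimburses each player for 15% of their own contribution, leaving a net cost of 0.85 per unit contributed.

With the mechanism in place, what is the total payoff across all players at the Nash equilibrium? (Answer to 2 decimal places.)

With the mechanism, a contributed unit returns (9.7/10) / 0.85 = 1.1412 per unit of net cost to the contributor — now above 1 — so contributing fully is weakly dominant for every player.
At the Nash equilibrium everyone contributes 15. Group total payoff = 10 × (15 × 0.15 + 9.7 × 15) = 1477.50.

1477.50 dollars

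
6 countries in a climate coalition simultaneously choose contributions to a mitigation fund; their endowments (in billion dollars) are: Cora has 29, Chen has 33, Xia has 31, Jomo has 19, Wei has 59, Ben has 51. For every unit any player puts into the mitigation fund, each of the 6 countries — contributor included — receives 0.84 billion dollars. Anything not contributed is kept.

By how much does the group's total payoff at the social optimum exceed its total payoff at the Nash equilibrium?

The private return per contributed unit is 0.84 < 1 for everyone, so the Nash equilibrium is zero contribution and the group total is Σ E_j = 29 + 33 + 31 + 19 + 59 + 51 = 222.
Each contributed unit returns 5.040 to the group, so the social optimum is full contribution by everyone: group total = 5.040 × 222 = 1118.88.
Efficiency loss = (5.040 − 1) × 222 = 896.88.

896.88 billion dollars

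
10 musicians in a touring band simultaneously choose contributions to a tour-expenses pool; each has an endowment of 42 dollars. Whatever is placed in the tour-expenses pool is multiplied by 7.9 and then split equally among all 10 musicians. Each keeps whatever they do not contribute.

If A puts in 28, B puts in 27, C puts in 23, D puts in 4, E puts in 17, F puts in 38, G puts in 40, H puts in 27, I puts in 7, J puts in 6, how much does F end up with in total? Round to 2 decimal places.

175.43 dollars

Total contributed: 28 + 27 + 23 + 4 + 17 + 38 + 40 + 27 + 7 + 6 = 217.
Each receives 7.9 × 217 / 10 = 171.43 from the tour-expenses pool.
F keeps 42 − 38 = 4, so F's payoff is 4 + 171.43 = 175.43.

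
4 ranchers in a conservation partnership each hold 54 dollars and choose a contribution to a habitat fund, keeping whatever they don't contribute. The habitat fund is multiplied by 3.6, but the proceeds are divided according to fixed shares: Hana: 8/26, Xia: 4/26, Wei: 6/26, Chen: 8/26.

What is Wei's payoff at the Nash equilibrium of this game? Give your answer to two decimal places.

Each unit j contributes comes back to j as 3.6 × (j's share), so j prefers to contribute only if that share exceeds 1/3.6 = 0.2778; otherwise keeping the unit dominates.
The shares above 0.2778 belong to Hana and Chen, contributing 54 each; the remaining 2 contribute 0. Total contributed: 108.
Wei keeps 54 and receives 3.6 × 108 × 6/26 = 89.72 from the habitat fund, for a payoff of 143.72.

143.72 dollars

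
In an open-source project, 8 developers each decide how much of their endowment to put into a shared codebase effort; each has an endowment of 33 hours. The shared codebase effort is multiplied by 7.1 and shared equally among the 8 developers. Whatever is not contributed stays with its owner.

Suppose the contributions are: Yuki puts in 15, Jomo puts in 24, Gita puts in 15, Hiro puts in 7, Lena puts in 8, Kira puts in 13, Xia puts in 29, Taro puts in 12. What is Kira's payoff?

129.16 hours

Total contributed: 15 + 24 + 15 + 7 + 8 + 13 + 29 + 12 = 123.
Each receives 7.1 × 123 / 8 = 109.16 from the shared codebase effort.
Kira keeps 33 − 13 = 20, so Kira's payoff is 20 + 109.16 = 129.16.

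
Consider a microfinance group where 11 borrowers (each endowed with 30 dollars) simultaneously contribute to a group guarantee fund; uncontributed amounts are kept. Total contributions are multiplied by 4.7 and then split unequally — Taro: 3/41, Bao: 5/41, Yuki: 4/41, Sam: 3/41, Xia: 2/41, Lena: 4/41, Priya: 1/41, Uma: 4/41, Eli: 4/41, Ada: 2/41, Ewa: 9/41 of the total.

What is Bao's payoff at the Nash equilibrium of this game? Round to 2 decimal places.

47.20 dollars

For player j, contributing a unit is worthwhile iff 4.7 × (j's share) ≥ 1, i.e. iff j's share is at least 0.2128.
Only Ewa (9/41) clears that bar, contributing 30; the remaining 10 contribute 0. Total contributed: 30.
Bao keeps 30 and receives 4.7 × 30 × 5/41 = 17.20 from the group guarantee fund, for a payoff of 47.20.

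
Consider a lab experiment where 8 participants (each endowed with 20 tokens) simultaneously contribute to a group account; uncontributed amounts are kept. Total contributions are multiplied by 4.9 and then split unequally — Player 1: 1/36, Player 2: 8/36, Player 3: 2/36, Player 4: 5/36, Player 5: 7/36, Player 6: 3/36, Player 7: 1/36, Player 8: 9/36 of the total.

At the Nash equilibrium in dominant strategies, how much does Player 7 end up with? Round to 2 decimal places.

25.44 tokens

Each unit j contributes comes back to j as 4.9 × (j's share), so j prefers to contribute only if that share exceeds 1/4.9 = 0.2041; otherwise keeping the unit dominates.
Player 2 and Player 8 clear that bar, contributing 20 each; the remaining 6 contribute 0. Total contributed: 40.
Player 7 keeps 20 and receives 4.9 × 40 × 1/36 = 5.44 from the group account, for a payoff of 25.44.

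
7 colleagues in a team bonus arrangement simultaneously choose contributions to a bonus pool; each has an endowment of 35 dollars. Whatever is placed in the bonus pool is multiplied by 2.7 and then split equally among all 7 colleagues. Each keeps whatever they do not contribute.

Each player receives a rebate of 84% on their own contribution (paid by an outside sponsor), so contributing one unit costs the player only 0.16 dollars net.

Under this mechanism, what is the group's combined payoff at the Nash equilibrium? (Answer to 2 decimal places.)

867.30 dollars

With the mechanism, a contributed unit returns (2.7/7) / 0.16 = 2.4107 per unit of net cost to the contributor — now above 1 — so contributing fully is weakly dominant for every player.
So the Nash equilibrium is full contribution by all 7; the group earns 7 × (35 × 0.84 + 2.7 × 35) = 867.30.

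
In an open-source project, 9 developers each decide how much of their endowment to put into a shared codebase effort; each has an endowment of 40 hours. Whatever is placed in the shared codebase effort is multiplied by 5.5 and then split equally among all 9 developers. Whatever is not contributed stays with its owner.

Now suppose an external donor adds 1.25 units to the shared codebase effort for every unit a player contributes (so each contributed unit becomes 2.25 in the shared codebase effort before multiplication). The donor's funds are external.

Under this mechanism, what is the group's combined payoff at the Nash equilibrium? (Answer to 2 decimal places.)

4455.00 hours

With the mechanism, a contributed unit returns 5.5 × 2.25 / 9 = 1.3750 per unit of net cost to the contributor — now above 1 — so contributing fully is weakly dominant for every player.
So the Nash equilibrium is full contribution by all 9; the group earns 5.5 × 2.25 × 360 = 4455.00.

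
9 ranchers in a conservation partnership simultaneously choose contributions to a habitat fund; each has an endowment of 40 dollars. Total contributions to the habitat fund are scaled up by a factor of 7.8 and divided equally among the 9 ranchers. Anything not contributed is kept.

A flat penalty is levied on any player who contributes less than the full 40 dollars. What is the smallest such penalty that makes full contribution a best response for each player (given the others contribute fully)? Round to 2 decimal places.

5.33 dollars

Given the others contribute fully, the best deviation is to contribute 0 (any partial contribution still incurs the fine and gives up units whose private return 0.8667 is below 1).
Deviating from 40 to 0 saves 40 dollars but forfeits the deviator's share of the drop in the habitat fund: 7.8/9 × 40 = 34.67.
So the deviation gain is 40 − 34.67 = 5.33, and the fine must be at least 5.33 dollars to wipe it out.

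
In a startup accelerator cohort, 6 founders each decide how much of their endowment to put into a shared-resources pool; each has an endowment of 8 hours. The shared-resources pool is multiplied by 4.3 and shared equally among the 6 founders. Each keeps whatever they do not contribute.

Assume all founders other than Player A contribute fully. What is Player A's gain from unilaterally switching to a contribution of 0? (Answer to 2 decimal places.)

2.27 hours

Switching from a contribution of 8 to 0 lets Player A keep an extra 8 hours, but lowers the shared-resources pool by 8, which costs Player A their own share of that drop: 4.3/6 × 8 = 5.73.
Net gain = 8 − 5.73 = 2.27. The private return per contributed unit (0.7167) is below 1, so free-riding is indeed the best response regardless of what the others do.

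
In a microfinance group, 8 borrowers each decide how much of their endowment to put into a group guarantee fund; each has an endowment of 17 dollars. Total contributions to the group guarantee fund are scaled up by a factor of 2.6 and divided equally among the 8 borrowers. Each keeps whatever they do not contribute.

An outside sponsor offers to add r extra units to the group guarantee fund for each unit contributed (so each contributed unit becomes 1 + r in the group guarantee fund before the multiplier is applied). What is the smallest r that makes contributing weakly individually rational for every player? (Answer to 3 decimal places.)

With matching at rate r, one contributed unit becomes (1 + r) in the group guarantee fund and returns 2.6 × (1 + r) / 8 to the contributor.
Setting this equal to 1: 1 + r = 8/2.6 = 3.0769.
So the minimum matching rate is r = 3.0769 − 1 = 2.077.

2.077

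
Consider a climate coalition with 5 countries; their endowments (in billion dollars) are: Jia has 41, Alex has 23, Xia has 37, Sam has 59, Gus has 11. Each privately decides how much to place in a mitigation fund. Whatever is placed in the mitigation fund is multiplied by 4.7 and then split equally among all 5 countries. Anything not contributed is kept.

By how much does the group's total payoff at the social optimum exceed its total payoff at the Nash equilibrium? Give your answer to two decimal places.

632.70 billion dollars

The private return per contributed unit is 4.7/5 = 0.9400 < 1 for every player regardless of endowment, so the Nash equilibrium is zero contribution and the group total is Σ E_j = 41 + 23 + 37 + 59 + 11 = 171.
Each contributed unit returns 4.700 to the group, so the social optimum is full contribution by everyone: group total = 4.700 × 171 = 803.70.
Efficiency loss = (4.700 − 1) × 171 = 632.70.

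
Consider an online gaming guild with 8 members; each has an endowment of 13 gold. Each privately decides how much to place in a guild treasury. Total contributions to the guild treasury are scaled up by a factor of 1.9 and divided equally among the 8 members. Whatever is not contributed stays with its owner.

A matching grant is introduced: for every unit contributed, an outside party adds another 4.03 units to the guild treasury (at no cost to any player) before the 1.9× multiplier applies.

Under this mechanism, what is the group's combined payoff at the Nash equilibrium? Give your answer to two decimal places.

With the mechanism, a contributed unit returns 1.9 × 5.03 / 8 = 1.1946 per unit of net cost to the contributor — now above 1 — so contributing fully is weakly dominant for every player.
So the Nash equilibrium is full contribution by all 8; the group earns 1.9 × 5.03 × 104 = 993.93.

993.93 gold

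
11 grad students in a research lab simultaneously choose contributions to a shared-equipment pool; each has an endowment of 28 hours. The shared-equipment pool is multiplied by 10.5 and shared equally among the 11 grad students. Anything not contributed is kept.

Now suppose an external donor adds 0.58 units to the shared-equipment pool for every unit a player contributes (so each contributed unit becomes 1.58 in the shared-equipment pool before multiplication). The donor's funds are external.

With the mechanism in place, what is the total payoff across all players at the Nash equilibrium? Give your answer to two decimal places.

5109.72 hours

The effective private return per unit is now 10.5 × 1.58 / 11 = 1.5082 > 1, so every player's dominant strategy flips to full contribution.
So the Nash equilibrium is full contribution by all 11; the group earns 10.5 × 1.58 × 308 = 5109.72.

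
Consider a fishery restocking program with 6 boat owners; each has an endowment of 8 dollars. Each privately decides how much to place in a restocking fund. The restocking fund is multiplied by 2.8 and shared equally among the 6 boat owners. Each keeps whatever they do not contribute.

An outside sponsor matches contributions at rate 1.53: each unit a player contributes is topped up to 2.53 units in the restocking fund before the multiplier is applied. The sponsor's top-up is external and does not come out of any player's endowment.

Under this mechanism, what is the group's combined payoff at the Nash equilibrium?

The effective private return per unit is now 2.8 × 2.53 / 6 = 1.1807 > 1, so every player's dominant strategy flips to full contribution.
So the Nash equilibrium is full contribution by all 6; the group earns 2.8 × 2.53 × 48 = 340.03.

340.03 dollars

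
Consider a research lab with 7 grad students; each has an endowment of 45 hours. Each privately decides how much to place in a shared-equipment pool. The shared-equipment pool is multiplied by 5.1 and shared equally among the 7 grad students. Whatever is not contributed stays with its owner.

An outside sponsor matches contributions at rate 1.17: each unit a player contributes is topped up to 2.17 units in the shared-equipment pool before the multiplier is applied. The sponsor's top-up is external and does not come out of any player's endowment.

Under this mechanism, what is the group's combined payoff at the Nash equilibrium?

The effective private return per unit is now 5.1 × 2.17 / 7 = 1.5810 > 1, so every player's dominant strategy flips to full contribution.
So the Nash equilibrium is full contribution by all 7; the group earns 5.1 × 2.17 × 315 = 3486.11.

3486.11 hours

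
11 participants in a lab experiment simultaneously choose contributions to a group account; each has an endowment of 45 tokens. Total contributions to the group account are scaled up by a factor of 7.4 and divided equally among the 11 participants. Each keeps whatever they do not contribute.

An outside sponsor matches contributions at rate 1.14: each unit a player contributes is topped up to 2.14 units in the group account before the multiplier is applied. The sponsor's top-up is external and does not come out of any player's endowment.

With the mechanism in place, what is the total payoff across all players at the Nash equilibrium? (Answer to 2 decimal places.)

7838.82 tokens

Under the mechanism each unit contributed yields 7.4 × 2.14 / 11 = 1.4396 back to its contributor per unit of net cost, which exceeds 1, making full contribution the dominant choice for everyone.
At the Nash equilibrium everyone contributes 45. Group total payoff = 7.4 × 2.14 × 495 = 7838.82.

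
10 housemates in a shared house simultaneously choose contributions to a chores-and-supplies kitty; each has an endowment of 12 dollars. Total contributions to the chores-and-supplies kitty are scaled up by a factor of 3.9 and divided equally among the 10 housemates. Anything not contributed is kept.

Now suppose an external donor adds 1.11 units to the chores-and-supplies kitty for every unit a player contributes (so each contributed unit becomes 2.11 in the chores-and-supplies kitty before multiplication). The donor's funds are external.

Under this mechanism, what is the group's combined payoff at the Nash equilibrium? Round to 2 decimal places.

Even with the mechanism, each unit contributed returns only 3.9 × 2.11 / 10 = 0.8229 per unit of net cost, so contributing nothing is still dominant.
At the Nash equilibrium no one contributes; group total payoff = 10 × 12 = 120.

120.00 dollars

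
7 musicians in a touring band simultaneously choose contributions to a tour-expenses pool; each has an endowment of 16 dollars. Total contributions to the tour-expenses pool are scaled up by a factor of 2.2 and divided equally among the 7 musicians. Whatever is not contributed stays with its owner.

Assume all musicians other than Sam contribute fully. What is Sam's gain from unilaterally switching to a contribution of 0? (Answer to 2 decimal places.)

10.97 dollars

Switching from a contribution of 16 to 0 lets Sam keep an extra 16 dollars, but lowers the tour-expenses pool by 16, which costs Sam their own share of that drop: 2.2/7 × 16 = 5.03.
Net gain = 16 − 5.03 = 10.97. The private return per contributed unit (0.3143) is below 1, so free-riding is indeed the best response regardless of what the others do.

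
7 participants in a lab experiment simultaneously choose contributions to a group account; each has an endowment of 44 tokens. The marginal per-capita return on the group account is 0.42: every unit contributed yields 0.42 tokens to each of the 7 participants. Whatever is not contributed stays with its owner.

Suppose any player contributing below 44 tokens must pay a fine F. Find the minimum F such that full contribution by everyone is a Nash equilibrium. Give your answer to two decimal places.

Given the others contribute fully, the best deviation is to contribute 0 (any partial contribution still incurs the fine and gives up units whose private return 0.42 is below 1).
Deviating from 44 to 0 saves 44 tokens but forfeits the deviator's share of the drop in the group account: 0.42 × 44 = 18.48.
So the deviation gain is 44 − 18.48 = 25.52, and the fine must be at least 25.52 tokens to wipe it out.

25.52 tokens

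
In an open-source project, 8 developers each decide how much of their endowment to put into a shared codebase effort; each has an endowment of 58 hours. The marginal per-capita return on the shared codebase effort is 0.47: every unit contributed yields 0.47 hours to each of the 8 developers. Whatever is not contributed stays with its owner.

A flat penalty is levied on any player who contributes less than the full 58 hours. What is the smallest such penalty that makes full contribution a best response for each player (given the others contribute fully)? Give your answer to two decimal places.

30.74 hours

Given the others contribute fully, the best deviation is to contribute 0 (any partial contribution still incurs the fine and gives up units whose private return 0.47 is below 1).
Deviating from 58 to 0 saves 58 hours but forfeits the deviator's share of the drop in the shared codebase effort: 0.47 × 58 = 27.26.
So the deviation gain is 58 − 27.26 = 30.74, and the fine must be at least 30.74 hours to wipe it out.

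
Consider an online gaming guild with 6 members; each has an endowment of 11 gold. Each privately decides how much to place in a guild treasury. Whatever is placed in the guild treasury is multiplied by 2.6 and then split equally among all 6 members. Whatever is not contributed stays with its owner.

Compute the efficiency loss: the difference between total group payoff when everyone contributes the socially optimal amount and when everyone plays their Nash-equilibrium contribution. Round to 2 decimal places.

105.60 gold

Each contributed unit returns 2.6/6 = 0.4333 to its contributor — below 1 — so contributing 0 is dominant for every player. At the Nash equilibrium everyone keeps their 11, and the group total is 6 × 11 = 66.
Each contributed unit returns 2.600 to the group as a whole (0.4333 to each of 6 players), which exceeds 1, so the social optimum is full contribution: group total = 2.600 × 66 = 171.60.
Efficiency loss = 171.60 − 66 = 105.60.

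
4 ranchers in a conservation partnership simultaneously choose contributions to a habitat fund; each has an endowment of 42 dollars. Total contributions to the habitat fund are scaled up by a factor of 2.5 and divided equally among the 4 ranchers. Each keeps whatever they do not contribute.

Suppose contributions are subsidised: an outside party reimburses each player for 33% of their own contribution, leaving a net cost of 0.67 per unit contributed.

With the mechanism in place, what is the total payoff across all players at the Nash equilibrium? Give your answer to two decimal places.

168.00 dollars

Even with the mechanism, each unit contributed returns only (2.5/4) / 0.67 = 0.9328 per unit of net cost, so contributing nothing is still dominant.
At the Nash equilibrium no one contributes; group total payoff = 4 × 42 = 168.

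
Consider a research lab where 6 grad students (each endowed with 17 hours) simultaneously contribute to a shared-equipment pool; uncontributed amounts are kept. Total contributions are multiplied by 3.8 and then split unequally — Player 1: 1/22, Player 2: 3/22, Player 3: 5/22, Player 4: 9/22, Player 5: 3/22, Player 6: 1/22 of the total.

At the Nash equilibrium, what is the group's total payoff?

149.60 hours

Player j's private return per contributed unit is 3.8 × (j's share). Contributing is weakly dominant for j when that share is at least 1/3.8 = 0.2632, and contributing 0 is dominant otherwise.
The only share above 0.2632 is Player 4's 9/22, contributing 17; the remaining 5 contribute 0. Total contributed: 17.
The shared-equipment pool pays out 3.8 × 17 = 64.60 in total (split across the unequal shares, but the aggregate is all that matters for the group sum).
The 5 free-riders keep 17 each, adding 85. Group total = 85 + 64.60 = 149.60.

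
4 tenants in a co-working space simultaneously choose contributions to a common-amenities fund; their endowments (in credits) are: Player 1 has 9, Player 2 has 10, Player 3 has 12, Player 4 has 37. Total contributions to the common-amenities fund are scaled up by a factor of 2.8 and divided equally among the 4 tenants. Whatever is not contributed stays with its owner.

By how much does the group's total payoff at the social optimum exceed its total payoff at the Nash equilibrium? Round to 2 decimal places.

122.40 credits

The private return per contributed unit is 2.8/4 = 0.7000 < 1 for every player regardless of endowment, so the Nash equilibrium is zero contribution and the group total is Σ E_j = 9 + 10 + 12 + 37 = 68.
Each contributed unit returns 2.800 to the group, so the social optimum is full contribution by everyone: group total = 2.800 × 68 = 190.40.
Efficiency loss = (2.800 − 1) × 68 = 122.40.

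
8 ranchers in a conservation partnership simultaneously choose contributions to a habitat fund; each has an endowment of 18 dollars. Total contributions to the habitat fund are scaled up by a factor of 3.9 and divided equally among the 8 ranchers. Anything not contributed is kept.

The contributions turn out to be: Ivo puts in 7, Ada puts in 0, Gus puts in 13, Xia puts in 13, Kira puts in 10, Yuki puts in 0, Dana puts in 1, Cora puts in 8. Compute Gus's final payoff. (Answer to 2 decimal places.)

30.35 dollars

Total contributed: 7 + 0 + 13 + 13 + 10 + 0 + 1 + 8 = 52.
Each receives 3.9 × 52 / 8 = 25.35 from the habitat fund.
Gus keeps 18 − 13 = 5, so Gus's payoff is 5 + 25.35 = 30.35.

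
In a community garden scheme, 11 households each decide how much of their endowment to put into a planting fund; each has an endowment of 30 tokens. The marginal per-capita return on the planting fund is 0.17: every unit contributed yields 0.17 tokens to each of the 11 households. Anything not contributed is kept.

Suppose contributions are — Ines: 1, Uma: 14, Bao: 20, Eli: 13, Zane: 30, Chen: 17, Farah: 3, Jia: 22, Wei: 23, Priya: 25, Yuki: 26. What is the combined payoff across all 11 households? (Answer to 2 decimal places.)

498.78 tokens

Total contributed: 1 + 14 + 20 + 13 + 30 + 17 + 3 + 22 + 23 + 25 + 26 = 194; total kept: 11 × 30 − 194 = 136.
The planting fund pays out 0.17 × 11 × 194 = 362.78 in aggregate.
Group total = 136 + 362.78 = 498.78.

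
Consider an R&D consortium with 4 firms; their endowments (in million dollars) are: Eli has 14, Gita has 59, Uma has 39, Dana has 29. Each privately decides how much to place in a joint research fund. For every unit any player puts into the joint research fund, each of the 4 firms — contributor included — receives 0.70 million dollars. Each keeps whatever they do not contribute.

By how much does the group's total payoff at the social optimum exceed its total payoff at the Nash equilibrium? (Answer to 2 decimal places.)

The private return per contributed unit is 0.70 < 1 for everyone, so the Nash equilibrium is zero contribution and the group total is Σ E_j = 14 + 59 + 39 + 29 = 141.
Each contributed unit returns 2.800 to the group, so the social optimum is full contribution by everyone: group total = 2.800 × 141 = 394.80.
Efficiency loss = (2.800 − 1) × 141 = 253.80.

253.80 million dollars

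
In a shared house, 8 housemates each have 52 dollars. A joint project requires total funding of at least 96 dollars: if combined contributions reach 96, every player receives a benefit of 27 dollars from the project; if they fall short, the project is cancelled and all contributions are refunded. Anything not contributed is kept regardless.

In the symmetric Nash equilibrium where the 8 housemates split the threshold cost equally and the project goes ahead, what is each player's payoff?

67 dollars

Equal share of the threshold: 96/8 = 12.
At this profile no one gains by cutting their contribution: any cut drops the total below 96, the project is cancelled, contributions are refunded, and the deviator ends with 52, which is less than 52 − 12 + 27 = 67. Contributing more than 12 just wastes the excess. So contributing exactly 12 is a best response.
Each player's payoff: 52 − 12 + 27 = 67.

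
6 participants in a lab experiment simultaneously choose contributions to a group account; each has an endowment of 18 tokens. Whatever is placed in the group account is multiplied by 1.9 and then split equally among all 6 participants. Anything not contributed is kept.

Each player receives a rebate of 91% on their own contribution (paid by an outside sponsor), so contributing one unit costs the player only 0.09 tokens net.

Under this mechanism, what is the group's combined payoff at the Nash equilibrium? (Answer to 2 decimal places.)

The effective private return per unit is now (1.9/6) / 0.09 = 3.5185 > 1, so every player's dominant strategy flips to full contribution.
At the Nash equilibrium everyone contributes 18. Group total payoff = 6 × (18 × 0.91 + 1.9 × 18) = 303.48.

303.48 tokens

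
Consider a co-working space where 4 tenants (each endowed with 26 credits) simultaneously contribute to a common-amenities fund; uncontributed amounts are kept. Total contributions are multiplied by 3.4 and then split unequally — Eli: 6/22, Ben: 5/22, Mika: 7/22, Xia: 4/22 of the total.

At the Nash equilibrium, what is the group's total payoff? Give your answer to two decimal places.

166.40 credits

Player j's private return per contributed unit is 3.4 × (j's share). Contributing is weakly dominant for j when that share is at least 1/3.4 = 0.2941, and contributing 0 is dominant otherwise.
The only share above 0.2941 is Mika's 7/22, contributing 26; the remaining 3 contribute 0. Total contributed: 26.
The common-amenities fund pays out 3.4 × 26 = 88.40 in total (split across the unequal shares, but the aggregate is all that matters for the group sum).
The 3 free-riders keep 26 each, adding 78. Group total = 78 + 88.40 = 166.40.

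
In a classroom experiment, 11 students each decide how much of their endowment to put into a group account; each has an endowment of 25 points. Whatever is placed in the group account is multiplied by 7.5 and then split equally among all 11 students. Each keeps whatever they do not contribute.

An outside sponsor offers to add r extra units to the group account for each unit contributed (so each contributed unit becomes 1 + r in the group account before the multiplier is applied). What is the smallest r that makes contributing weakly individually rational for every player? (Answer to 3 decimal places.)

0.467

With matching at rate r, one contributed unit becomes (1 + r) in the group account and returns 7.5 × (1 + r) / 11 to the contributor.
Setting this equal to 1: 1 + r = 11/7.5 = 1.4667.
So the minimum matching rate is r = 1.4667 − 1 = 0.467.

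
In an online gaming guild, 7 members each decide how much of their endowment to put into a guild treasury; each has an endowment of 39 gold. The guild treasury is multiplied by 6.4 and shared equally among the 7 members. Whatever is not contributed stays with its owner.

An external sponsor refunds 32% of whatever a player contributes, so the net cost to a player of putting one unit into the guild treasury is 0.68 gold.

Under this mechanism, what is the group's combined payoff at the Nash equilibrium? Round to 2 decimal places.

1834.56 gold

Under the mechanism each unit contributed yields (6.4/7) / 0.68 = 1.3445 back to its contributor per unit of net cost, which exceeds 1, making full contribution the dominant choice for everyone.
So the Nash equilibrium is full contribution by all 7; the group earns 7 × (39 × 0.32 + 6.4 × 39) = 1834.56.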